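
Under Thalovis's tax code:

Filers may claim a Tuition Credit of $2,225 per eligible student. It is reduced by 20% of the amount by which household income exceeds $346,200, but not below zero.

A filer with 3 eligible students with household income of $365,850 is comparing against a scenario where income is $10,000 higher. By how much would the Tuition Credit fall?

$2,000

At $365,850 — base = 3 × $2,225 = $6,675. 20% of the $19,650 excess over $346,200 is $3,930; credit = $6,675 − $3,930 = $2,745.
At $375,850 — base = 3 × $2,225 = $6,675. 20% of the $29,650 excess over $346,200 is $5,930; credit = $6,675 − $5,930 = $745.
Lost: $2,745 − $745 = $2,000.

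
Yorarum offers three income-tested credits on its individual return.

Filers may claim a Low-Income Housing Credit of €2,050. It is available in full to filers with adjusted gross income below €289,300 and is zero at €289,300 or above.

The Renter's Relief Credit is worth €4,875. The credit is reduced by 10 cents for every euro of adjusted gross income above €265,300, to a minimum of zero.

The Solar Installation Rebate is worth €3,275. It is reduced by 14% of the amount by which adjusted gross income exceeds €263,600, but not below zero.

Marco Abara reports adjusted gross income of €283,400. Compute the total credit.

Low-Income Housing Credit: €283,400 is below the €289,300 cutoff, so the full €2,050 applies.
Renter's Relief Credit: 10% of the €18,100 excess over €265,300 is €1,810; credit = €4,875 − €1,810 = €3,065.
Solar Installation Rebate: 14% of the €19,800 excess over €263,600 is €2,772; credit = €3,275 − €2,772 = €503.
Total: €2,050 + €3,065 + €503 = €5,618.

€5,618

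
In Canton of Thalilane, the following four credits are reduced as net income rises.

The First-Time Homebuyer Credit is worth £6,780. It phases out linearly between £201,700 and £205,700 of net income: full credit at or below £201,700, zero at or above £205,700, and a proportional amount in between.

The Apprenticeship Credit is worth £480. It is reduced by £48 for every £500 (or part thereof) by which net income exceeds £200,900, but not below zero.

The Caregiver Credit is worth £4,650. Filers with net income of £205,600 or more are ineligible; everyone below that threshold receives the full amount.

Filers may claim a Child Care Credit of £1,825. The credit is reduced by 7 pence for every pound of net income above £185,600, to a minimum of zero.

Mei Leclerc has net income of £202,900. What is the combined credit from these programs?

£10,298

First-Time Homebuyer Credit: £202,900 is £1,200 into a £4,000 phase-out range, leaving 2,800/4,000 of the credit: £6,780 × 2,800/4,000 = £4,746.
Apprenticeship Credit: income exceeds £200,900 by £2,000, which is 4 full-or-partial £500 increments; reduction = 4 × £48 = £192, leaving £288.
Caregiver Credit: £202,900 is below the £205,600 cutoff, so the full £4,650 applies.
Child Care Credit: 7% of the £17,300 excess over £185,600 is £1,211; credit = £1,825 − £1,211 = £614.
Total: £4,746 + £288 + £4,650 + £614 = £10,298.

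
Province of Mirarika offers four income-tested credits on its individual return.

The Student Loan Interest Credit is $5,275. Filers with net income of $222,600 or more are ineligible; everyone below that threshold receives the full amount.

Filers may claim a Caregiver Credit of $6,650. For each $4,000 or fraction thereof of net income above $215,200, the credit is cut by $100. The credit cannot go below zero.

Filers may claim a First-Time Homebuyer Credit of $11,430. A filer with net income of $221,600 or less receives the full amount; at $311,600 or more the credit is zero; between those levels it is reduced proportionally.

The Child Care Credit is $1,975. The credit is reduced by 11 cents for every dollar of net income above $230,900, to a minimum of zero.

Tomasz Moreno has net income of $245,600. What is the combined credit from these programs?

Student Loan Interest Credit: $245,600 meets or exceeds the $222,600 cutoff, so the credit is $0.
Caregiver Credit: income exceeds $215,200 by $30,400, which is 8 full-or-partial $4,000 increments; reduction = 8 × $100 = $800, leaving $5,850.
First-Time Homebuyer Credit: $245,600 is $24,000 into a $90,000 phase-out range, leaving 66,000/90,000 of the credit: $11,430 × 66,000/90,000 = $8,382.
Child Care Credit: 11% of the $14,700 excess over $230,900 is $1,617; credit = $1,975 − $1,617 = $358.
Total: $0 + $5,850 + $8,382 + $358 = $14,590.

$14,590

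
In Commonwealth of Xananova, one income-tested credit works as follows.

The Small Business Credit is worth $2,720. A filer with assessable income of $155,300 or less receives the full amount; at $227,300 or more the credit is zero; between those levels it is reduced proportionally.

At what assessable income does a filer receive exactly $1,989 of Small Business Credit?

$1,989 is 1,989/2,720 of the full $2,720, so 731/2,720 of the $72,000 range has been used: income = $155,300 + $72,000 × 731/2,720 = $174,650.

$174,650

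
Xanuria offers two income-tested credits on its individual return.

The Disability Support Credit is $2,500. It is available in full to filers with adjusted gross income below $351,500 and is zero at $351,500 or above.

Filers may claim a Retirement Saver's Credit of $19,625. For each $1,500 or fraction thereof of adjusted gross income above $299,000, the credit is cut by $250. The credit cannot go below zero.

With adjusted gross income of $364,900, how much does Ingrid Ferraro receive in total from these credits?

$8,625

Disability Support Credit: $364,900 meets or exceeds the $351,500 cutoff, so the credit is $0.
Retirement Saver's Credit: income exceeds $299,000 by $65,900, which is 44 full-or-partial $1,500 increments; reduction = 44 × $250 = $11,000, leaving $8,625.
Total: $0 + $8,625 = $8,625.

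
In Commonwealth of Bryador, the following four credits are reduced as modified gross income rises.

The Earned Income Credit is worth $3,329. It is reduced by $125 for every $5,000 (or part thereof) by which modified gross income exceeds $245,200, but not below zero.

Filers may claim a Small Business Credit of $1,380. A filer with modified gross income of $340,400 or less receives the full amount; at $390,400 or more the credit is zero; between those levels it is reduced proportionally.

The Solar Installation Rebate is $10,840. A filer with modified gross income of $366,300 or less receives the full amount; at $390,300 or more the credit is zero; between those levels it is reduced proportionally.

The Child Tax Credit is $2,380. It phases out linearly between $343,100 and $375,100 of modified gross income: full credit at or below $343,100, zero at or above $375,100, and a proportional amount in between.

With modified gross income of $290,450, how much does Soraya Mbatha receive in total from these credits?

Earned Income Credit: income exceeds $245,200 by $45,250, which is 10 full-or-partial $5,000 increments; reduction = 10 × $125 = $1,250, leaving $2,079.
Small Business Credit: $290,450 is at or below the $340,400 threshold, so the full $1,380 applies.
Solar Installation Rebate: $290,450 is at or below the $366,300 threshold, so the full $10,840 applies.
Child Tax Credit: $290,450 is at or below the $343,100 threshold, so the full $2,380 applies.
Total: $2,079 + $1,380 + $10,840 + $2,380 = $16,679.

$16,679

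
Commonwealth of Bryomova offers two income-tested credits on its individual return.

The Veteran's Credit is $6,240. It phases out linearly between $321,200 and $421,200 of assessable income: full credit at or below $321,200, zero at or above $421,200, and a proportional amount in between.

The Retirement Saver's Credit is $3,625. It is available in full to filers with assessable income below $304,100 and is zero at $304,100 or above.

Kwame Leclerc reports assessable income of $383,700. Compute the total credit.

Veteran's Credit: $383,700 is $62,500 into a $100,000 phase-out range, leaving 37,500/100,000 of the credit: $6,240 × 37,500/100,000 = $2,340.
Retirement Saver's Credit: $383,700 meets or exceeds the $304,100 cutoff, so the credit is $0.
Total: $2,340 + $0 = $2,340.

$2,340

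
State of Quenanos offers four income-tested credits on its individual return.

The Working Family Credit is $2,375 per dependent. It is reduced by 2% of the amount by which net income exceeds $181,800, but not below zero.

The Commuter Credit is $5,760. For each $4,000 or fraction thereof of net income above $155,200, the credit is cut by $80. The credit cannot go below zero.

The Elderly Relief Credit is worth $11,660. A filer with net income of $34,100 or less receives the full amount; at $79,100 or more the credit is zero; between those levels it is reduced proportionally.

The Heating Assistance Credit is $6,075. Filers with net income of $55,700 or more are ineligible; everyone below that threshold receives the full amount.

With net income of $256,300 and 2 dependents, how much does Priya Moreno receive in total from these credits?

Working Family Credit: base = 2 × $2,375 = $4,750. 2% of the $74,500 excess over $181,800 is $1,490; credit = $4,750 − $1,490 = $3,260.
Commuter Credit: income exceeds $155,200 by $101,100, which is 26 full-or-partial $4,000 increments; reduction = 26 × $80 = $2,080, leaving $3,680.
Elderly Relief Credit: $256,300 is at or above $79,100, so the credit is $0.
Heating Assistance Credit: $256,300 meets or exceeds the $55,700 cutoff, so the credit is $0.
Total: $3,260 + $3,680 + $0 + $0 = $6,940.

$6,940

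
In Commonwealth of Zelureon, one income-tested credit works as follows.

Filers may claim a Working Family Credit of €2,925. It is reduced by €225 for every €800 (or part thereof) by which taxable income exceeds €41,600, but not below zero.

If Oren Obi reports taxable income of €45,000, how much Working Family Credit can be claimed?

€1,800

Working Family Credit: income exceeds €41,600 by €3,400, which is 5 full-or-partial €800 increments; reduction = 5 × €225 = €1,125, leaving €1,800.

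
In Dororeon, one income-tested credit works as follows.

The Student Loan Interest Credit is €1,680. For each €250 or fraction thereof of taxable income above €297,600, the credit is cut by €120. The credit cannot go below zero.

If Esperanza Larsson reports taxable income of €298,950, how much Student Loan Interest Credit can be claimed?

Student Loan Interest Credit: income exceeds €297,600 by €1,350, which is 6 full-or-partial €250 increments; reduction = 6 × €120 = €720, leaving €960.

€960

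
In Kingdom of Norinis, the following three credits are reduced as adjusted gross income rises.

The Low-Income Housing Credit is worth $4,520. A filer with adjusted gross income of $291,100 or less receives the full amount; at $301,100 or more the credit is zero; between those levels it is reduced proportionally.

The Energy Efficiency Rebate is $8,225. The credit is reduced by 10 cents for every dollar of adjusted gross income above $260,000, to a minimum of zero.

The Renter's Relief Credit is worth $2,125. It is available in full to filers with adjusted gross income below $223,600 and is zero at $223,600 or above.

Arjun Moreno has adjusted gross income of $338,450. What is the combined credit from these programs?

$380

Low-Income Housing Credit: $338,450 is at or above $301,100, so the credit is $0.
Energy Efficiency Rebate: 10% of the $78,450 excess over $260,000 is $7,845; credit = $8,225 − $7,845 = $380.
Renter's Relief Credit: $338,450 meets or exceeds the $223,600 cutoff, so the credit is $0.
Total: $0 + $380 + $0 = $380.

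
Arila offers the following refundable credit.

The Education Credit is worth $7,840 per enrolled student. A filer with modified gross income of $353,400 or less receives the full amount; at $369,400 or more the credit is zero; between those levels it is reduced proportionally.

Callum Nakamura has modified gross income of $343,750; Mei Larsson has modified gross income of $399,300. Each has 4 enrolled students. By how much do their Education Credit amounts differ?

$31,360

Callum ($343,750): Education Credit: base = 4 × $7,840 = $31,360. $343,750 is at or below the $353,400 threshold, so the full $31,360 applies.
Mei ($399,300): Education Credit: base = 4 × $7,840 = $31,360. $399,300 is at or above $369,400, so the credit is $0.
Difference: |$31,360 − $0| = $31,360.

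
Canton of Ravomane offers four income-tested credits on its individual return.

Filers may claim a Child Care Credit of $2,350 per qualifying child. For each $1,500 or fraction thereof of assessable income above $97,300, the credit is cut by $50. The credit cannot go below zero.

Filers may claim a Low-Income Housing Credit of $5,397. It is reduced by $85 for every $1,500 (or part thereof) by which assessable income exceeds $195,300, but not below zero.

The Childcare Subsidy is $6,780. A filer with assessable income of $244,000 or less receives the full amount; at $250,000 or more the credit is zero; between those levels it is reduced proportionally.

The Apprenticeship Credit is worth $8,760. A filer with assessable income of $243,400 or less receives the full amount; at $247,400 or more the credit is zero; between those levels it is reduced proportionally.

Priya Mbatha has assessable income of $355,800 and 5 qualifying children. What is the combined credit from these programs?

$3,100

Child Care Credit: base = 5 × $2,350 = $11,750. income exceeds $97,300 by $258,500, which is 173 full-or-partial $1,500 increments; reduction = 173 × $50 = $8,650, leaving $3,100.
Low-Income Housing Credit: income exceeds $195,300 by $160,500 → 107 increments × $85 = $9,095 ≥ base, so the credit is $0.
Childcare Subsidy: $355,800 is at or above $250,000, so the credit is $0.
Apprenticeship Credit: $355,800 is at or above $247,400, so the credit is $0.
Total: $3,100 + $0 + $0 + $0 = $3,100.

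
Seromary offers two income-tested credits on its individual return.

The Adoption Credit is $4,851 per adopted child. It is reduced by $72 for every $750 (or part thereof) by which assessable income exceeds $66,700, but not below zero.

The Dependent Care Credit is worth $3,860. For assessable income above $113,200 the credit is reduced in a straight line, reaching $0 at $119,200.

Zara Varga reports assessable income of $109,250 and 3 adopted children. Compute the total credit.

$14,309

Adoption Credit: base = 3 × $4,851 = $14,553. income exceeds $66,700 by $42,550, which is 57 full-or-partial $750 increments; reduction = 57 × $72 = $4,104, leaving $10,449.
Dependent Care Credit: $109,250 is at or below the $113,200 threshold, so the full $3,860 applies.
Total: $10,449 + $3,860 = $14,309.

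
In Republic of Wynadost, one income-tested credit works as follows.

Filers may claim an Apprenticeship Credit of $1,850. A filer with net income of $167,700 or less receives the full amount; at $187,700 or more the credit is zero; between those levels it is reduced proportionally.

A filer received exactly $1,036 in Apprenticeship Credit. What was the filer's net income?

$176,500

$1,036 is 1,036/1,850 of the full $1,850, so 814/1,850 of the $20,000 range has been used: income = $167,700 + $20,000 × 814/1,850 = $176,500.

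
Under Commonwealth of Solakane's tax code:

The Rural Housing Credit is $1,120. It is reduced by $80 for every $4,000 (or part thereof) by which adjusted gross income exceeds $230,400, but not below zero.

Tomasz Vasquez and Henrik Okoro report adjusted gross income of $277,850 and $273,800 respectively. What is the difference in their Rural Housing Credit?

$80

Tomasz ($277,850): Rural Housing Credit: income exceeds $230,400 by $47,450, which is 12 full-or-partial $4,000 increments; reduction = 12 × $80 = $960, leaving $160.
Henrik ($273,800): Rural Housing Credit: income exceeds $230,400 by $43,400, which is 11 full-or-partial $4,000 increments; reduction = 11 × $80 = $880, leaving $240.
Difference: |$160 − $240| = $80.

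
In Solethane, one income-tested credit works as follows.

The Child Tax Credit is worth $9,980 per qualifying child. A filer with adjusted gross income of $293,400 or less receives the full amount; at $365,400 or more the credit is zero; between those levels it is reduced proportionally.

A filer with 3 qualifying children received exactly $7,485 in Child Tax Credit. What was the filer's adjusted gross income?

$347,400

Full credit = 3 × $9,980 = $29,940.
$7,485 is 7,485/29,940 of the full $29,940, so 22,455/29,940 of the $72,000 range has been used: income = $293,400 + $72,000 × 22,455/29,940 = $347,400.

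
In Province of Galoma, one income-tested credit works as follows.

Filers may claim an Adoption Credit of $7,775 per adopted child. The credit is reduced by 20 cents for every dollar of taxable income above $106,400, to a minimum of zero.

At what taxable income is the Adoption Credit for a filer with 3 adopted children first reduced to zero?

$223,025

Full credit = 3 × $7,775 = $23,325.
The credit falls by 20% of each dollar above $106,400, so it reaches zero when the excess is $23,325 / 20% = $116,625: income = $106,400 + $116,625 = $223,025.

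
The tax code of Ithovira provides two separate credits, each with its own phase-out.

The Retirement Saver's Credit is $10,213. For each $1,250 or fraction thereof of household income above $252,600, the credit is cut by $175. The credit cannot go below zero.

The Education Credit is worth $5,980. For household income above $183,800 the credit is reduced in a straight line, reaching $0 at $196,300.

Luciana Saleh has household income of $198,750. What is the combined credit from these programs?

Retirement Saver's Credit: $198,750 is at or below the $252,600 threshold, so the full $10,213 applies.
Education Credit: $198,750 is at or above $196,300, so the credit is $0.
Total: $10,213 + $0 = $10,213.

$10,213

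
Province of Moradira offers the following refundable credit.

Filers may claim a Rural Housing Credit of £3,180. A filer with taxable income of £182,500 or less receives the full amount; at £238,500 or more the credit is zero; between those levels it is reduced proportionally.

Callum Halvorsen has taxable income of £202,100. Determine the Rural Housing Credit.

Rural Housing Credit: £202,100 is £19,600 into a £56,000 phase-out range, leaving 36,400/56,000 of the credit: £3,180 × 36,400/56,000 = £2,067.

£2,067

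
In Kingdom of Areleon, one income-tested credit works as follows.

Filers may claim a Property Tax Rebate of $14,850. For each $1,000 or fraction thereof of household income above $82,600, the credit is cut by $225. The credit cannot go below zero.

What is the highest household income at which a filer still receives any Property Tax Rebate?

After 65 increments the reduction is 65 × $225 = $14,625, leaving $225; one more increment wipes it out. Increment 65 ends at excess 65 × $1,000 = $65,000, so the highest qualifying income is $82,600 + $65,000 = $147,600.

$147,600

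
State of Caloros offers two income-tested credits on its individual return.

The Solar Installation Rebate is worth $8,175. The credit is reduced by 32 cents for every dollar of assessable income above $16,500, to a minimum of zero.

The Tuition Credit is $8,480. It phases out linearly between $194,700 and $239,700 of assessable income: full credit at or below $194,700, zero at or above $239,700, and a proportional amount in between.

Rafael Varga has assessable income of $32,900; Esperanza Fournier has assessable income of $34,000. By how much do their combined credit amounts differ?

Rafael ($32,900): Solar Installation Rebate: 32% of the $16,400 excess over $16,500 is $5,248; credit = $8,175 − $5,248 = $2,927. Tuition Credit: $32,900 is at or below the $194,700 threshold, so the full $8,480 applies. total $2,927 + $8,480 = $11,407
Esperanza ($34,000): Solar Installation Rebate: 32% of the $17,500 excess over $16,500 is $5,600; credit = $8,175 − $5,600 = $2,575. Tuition Credit: $34,000 is at or below the $194,700 threshold, so the full $8,480 applies. total $2,575 + $8,480 = $11,055
Difference: |$11,407 − $11,055| = $352.

$352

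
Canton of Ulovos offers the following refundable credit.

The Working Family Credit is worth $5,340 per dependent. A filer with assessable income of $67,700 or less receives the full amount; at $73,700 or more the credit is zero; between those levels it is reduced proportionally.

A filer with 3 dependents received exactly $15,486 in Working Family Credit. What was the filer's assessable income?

$67,900

Full credit = 3 × $5,340 = $16,020.
$15,486 is 15,486/16,020 of the full $16,020, so 534/16,020 of the $6,000 range has been used: income = $67,700 + $6,000 × 534/16,020 = $67,900.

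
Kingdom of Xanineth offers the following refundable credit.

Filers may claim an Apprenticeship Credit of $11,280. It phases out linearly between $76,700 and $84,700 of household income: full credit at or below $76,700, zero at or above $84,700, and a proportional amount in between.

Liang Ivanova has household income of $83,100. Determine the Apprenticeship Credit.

Apprenticeship Credit: $83,100 is $6,400 into a $8,000 phase-out range, leaving 1,600/8,000 of the credit: $11,280 × 1,600/8,000 = $2,256.

$2,256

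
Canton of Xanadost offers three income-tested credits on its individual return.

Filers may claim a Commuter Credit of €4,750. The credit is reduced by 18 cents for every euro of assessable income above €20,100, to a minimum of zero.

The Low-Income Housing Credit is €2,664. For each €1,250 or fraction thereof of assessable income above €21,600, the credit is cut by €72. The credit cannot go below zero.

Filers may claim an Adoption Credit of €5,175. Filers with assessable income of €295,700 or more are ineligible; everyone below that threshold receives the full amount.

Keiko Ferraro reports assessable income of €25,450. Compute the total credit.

Commuter Credit: 18% of the €5,350 excess over €20,100 is €963; credit = €4,750 − €963 = €3,787.
Low-Income Housing Credit: income exceeds €21,600 by €3,850, which is 4 full-or-partial €1,250 increments; reduction = 4 × €72 = €288, leaving €2,376.
Adoption Credit: €25,450 is below the €295,700 cutoff, so the full €5,175 applies.
Total: €3,787 + €2,376 + €5,175 = €11,338.

€11,338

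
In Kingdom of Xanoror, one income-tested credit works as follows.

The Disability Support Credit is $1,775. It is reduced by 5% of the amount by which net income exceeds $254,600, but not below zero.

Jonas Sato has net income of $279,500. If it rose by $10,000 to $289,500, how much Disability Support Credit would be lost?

$500

At $279,500 — 5% of the $24,900 excess over $254,600 is $1,245; credit = $1,775 − $1,245 = $530.
At $289,500 — 5% of the $34,900 excess over $254,600 is $1,745; credit = $1,775 − $1,745 = $30.
Lost: $530 − $30 = $500.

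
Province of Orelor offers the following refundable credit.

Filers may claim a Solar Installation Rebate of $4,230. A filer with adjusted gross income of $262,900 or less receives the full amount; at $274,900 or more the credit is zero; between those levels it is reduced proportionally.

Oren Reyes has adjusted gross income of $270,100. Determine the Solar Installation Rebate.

$1,692

Solar Installation Rebate: $270,100 is $7,200 into a $12,000 phase-out range, leaving 4,800/12,000 of the credit: $4,230 × 4,800/12,000 = $1,692.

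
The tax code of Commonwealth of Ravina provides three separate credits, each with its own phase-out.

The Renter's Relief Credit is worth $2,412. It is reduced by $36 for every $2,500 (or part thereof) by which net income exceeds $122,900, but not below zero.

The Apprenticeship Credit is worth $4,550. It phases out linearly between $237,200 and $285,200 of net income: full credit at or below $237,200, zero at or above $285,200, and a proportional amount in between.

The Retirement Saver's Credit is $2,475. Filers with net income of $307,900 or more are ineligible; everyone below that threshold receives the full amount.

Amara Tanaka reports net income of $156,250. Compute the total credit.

$8,933

Renter's Relief Credit: income exceeds $122,900 by $33,350, which is 14 full-or-partial $2,500 increments; reduction = 14 × $36 = $504, leaving $1,908.
Apprenticeship Credit: $156,250 is at or below the $237,200 threshold, so the full $4,550 applies.
Retirement Saver's Credit: $156,250 is below the $307,900 cutoff, so the full $2,475 applies.
Total: $1,908 + $4,550 + $2,475 = $8,933.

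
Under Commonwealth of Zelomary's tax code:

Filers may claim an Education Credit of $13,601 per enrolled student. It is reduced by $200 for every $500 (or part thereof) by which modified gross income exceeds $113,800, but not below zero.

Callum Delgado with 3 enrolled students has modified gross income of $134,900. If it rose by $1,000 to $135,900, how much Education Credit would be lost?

At $134,900 — base = 3 × $13,601 = $40,803. income exceeds $113,800 by $21,100, which is 43 full-or-partial $500 increments; reduction = 43 × $200 = $8,600, leaving $32,203.
At $135,900 — base = 3 × $13,601 = $40,803. income exceeds $113,800 by $22,100, which is 45 full-or-partial $500 increments; reduction = 45 × $200 = $9,000, leaving $31,803.
Lost: $32,203 − $31,803 = $400.

$400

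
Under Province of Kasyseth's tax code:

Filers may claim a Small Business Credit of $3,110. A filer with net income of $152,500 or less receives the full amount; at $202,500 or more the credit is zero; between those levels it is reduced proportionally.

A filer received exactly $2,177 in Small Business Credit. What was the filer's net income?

$167,500

$2,177 is 2,177/3,110 of the full $3,110, so 933/3,110 of the $50,000 range has been used: income = $152,500 + $50,000 × 933/3,110 = $167,500.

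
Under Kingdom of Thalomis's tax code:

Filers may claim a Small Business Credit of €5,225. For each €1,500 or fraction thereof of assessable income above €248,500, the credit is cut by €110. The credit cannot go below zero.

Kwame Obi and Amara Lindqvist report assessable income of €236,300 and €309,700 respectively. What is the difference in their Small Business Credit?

Kwame (€236,300): Small Business Credit: €236,300 is at or below the €248,500 threshold, so the full €5,225 applies.
Amara (€309,700): Small Business Credit: income exceeds €248,500 by €61,200, which is 41 full-or-partial €1,500 increments; reduction = 41 × €110 = €4,510, leaving €715.
Difference: |€5,225 − €715| = €4,510.

€4,510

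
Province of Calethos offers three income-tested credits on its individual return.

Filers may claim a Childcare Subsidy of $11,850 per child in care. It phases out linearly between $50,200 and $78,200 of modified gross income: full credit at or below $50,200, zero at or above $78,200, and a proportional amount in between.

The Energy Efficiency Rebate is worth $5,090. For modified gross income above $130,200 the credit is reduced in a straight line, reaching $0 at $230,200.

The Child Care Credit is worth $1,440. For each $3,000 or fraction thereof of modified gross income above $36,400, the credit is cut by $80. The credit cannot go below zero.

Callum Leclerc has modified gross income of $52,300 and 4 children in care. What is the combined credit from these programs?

$49,895

Childcare Subsidy: base = 4 × $11,850 = $47,400. $52,300 is $2,100 into a $28,000 phase-out range, leaving 25,900/28,000 of the credit: $47,400 × 25,900/28,000 = $43,845.
Energy Efficiency Rebate: $52,300 is at or below the $130,200 threshold, so the full $5,090 applies.
Child Care Credit: income exceeds $36,400 by $15,900, which is 6 full-or-partial $3,000 increments; reduction = 6 × $80 = $480, leaving $960.
Total: $43,845 + $5,090 + $960 = $49,895.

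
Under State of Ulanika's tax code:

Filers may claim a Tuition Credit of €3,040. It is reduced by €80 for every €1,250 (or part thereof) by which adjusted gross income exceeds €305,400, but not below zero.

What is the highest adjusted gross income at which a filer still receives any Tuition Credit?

€351,650

After 37 increments the reduction is 37 × €80 = €2,960, leaving €80; one more increment wipes it out. Increment 37 ends at excess 37 × €1,250 = €46,250, so the highest qualifying income is €305,400 + €46,250 = €351,650.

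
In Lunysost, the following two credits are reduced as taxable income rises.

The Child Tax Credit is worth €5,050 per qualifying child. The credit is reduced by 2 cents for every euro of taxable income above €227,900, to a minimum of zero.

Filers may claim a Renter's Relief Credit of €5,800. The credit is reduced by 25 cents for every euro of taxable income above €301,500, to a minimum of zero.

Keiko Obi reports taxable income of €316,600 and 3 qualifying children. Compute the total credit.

Child Tax Credit: base = 3 × €5,050 = €15,150. 2% of the €88,700 excess over €227,900 is €1,774; credit = €15,150 − €1,774 = €13,376.
Renter's Relief Credit: 25% of the €15,100 excess over €301,500 is €3,775; credit = €5,800 − €3,775 = €2,025.
Total: €13,376 + €2,025 = €15,401.

€15,401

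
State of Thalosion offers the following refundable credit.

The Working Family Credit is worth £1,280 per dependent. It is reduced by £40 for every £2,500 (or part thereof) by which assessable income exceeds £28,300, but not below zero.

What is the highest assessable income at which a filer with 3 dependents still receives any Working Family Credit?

Full credit = 3 × £1,280 = £3,840.
After 95 increments the reduction is 95 × £40 = £3,800, leaving £40; one more increment wipes it out. Increment 95 ends at excess 95 × £2,500 = £237,500, so the highest qualifying income is £28,300 + £237,500 = £265,800.

£265,800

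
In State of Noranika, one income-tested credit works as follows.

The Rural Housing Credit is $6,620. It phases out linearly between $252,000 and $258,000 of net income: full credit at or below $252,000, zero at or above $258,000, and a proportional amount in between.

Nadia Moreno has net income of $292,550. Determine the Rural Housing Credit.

$0

Rural Housing Credit: $292,550 is at or above $258,000, so the credit is $0.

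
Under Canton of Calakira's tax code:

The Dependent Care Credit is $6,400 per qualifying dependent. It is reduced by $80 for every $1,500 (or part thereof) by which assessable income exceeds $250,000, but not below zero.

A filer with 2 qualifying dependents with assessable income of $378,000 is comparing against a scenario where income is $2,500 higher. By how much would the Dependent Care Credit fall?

$80

At $378,000 — base = 2 × $6,400 = $12,800. income exceeds $250,000 by $128,000, which is 86 full-or-partial $1,500 increments; reduction = 86 × $80 = $6,880, leaving $5,920.
At $380,500 — base = 2 × $6,400 = $12,800. income exceeds $250,000 by $130,500, which is 87 full-or-partial $1,500 increments; reduction = 87 × $80 = $6,960, leaving $5,840.
Lost: $5,920 − $5,840 = $80.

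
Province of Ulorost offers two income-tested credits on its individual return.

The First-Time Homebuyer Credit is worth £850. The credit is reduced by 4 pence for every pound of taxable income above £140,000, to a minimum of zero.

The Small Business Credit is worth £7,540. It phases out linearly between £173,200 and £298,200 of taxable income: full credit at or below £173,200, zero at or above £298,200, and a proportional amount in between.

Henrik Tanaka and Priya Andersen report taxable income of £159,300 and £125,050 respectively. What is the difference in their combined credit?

£772

Henrik (£159,300): First-Time Homebuyer Credit: 4% of the £19,300 excess over £140,000 is £772; credit = £850 − £772 = £78. Small Business Credit: £159,300 is at or below the £173,200 threshold, so the full £7,540 applies. total £78 + £7,540 = £7,618
Priya (£125,050): First-Time Homebuyer Credit: £125,050 is at or below the £140,000 threshold, so the full £850 applies. Small Business Credit: £125,050 is at or below the £173,200 threshold, so the full £7,540 applies. total £850 + £7,540 = £8,390
Difference: |£7,618 − £8,390| = £772.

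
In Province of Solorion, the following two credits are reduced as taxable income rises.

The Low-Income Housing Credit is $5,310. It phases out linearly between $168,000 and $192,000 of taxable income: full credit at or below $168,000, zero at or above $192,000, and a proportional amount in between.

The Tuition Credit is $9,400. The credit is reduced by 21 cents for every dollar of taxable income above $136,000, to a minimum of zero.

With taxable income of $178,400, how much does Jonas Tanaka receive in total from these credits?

$3,505

Low-Income Housing Credit: $178,400 is $10,400 into a $24,000 phase-out range, leaving 13,600/24,000 of the credit: $5,310 × 13,600/24,000 = $3,009.
Tuition Credit: 21% of the $42,400 excess over $136,000 is $8,904; credit = $9,400 − $8,904 = $496.
Total: $3,009 + $496 = $3,505.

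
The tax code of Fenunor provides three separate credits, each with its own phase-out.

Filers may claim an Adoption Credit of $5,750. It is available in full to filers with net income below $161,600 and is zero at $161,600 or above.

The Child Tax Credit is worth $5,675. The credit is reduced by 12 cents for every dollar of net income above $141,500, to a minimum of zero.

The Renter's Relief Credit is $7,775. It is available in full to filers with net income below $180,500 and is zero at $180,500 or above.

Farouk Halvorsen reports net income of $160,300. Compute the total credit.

$16,944

Adoption Credit: $160,300 is below the $161,600 cutoff, so the full $5,750 applies.
Child Tax Credit: 12% of the $18,800 excess over $141,500 is $2,256; credit = $5,675 − $2,256 = $3,419.
Renter's Relief Credit: $160,300 is below the $180,500 cutoff, so the full $7,775 applies.
Total: $5,750 + $3,419 + $7,775 = $16,944.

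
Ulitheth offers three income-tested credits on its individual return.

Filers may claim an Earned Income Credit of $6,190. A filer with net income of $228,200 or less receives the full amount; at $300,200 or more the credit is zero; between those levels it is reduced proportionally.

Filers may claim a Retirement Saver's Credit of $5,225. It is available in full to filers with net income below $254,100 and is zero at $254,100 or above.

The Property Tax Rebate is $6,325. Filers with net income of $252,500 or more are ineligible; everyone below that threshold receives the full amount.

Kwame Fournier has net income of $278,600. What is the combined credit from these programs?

Earned Income Credit: $278,600 is $50,400 into a $72,000 phase-out range, leaving 21,600/72,000 of the credit: $6,190 × 21,600/72,000 = $1,857.
Retirement Saver's Credit: $278,600 meets or exceeds the $254,100 cutoff, so the credit is $0.
Property Tax Rebate: $278,600 meets or exceeds the $252,500 cutoff, so the credit is $0.
Total: $1,857 + $0 + $0 = $1,857.

$1,857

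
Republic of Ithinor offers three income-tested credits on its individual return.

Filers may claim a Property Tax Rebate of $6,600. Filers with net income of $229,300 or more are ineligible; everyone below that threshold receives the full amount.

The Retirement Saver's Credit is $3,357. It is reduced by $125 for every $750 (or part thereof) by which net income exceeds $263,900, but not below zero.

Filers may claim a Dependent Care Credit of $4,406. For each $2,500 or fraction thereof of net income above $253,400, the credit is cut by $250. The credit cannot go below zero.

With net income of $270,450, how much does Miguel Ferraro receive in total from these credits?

$4,888

Property Tax Rebate: $270,450 meets or exceeds the $229,300 cutoff, so the credit is $0.
Retirement Saver's Credit: income exceeds $263,900 by $6,550, which is 9 full-or-partial $750 increments; reduction = 9 × $125 = $1,125, leaving $2,232.
Dependent Care Credit: income exceeds $253,400 by $17,050, which is 7 full-or-partial $2,500 increments; reduction = 7 × $250 = $1,750, leaving $2,656.
Total: $0 + $2,232 + $2,656 = $4,888.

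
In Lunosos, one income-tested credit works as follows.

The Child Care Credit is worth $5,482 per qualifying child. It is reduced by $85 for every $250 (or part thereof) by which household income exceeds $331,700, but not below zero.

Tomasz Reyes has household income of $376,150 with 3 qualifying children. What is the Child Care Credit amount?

$1,316

Child Care Credit: base = 3 × $5,482 = $16,446. income exceeds $331,700 by $44,450, which is 178 full-or-partial $250 increments; reduction = 178 × $85 = $15,130, leaving $1,316.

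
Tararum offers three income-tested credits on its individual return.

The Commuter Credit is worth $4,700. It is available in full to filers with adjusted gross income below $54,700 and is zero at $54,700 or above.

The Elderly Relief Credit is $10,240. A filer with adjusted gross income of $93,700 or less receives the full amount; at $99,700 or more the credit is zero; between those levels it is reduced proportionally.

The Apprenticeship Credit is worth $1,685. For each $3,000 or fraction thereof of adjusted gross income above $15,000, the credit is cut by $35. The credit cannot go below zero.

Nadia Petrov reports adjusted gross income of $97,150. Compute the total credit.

Commuter Credit: $97,150 meets or exceeds the $54,700 cutoff, so the credit is $0.
Elderly Relief Credit: $97,150 is $3,450 into a $6,000 phase-out range, leaving 2,550/6,000 of the credit: $10,240 × 2,550/6,000 = $4,352.
Apprenticeship Credit: income exceeds $15,000 by $82,150, which is 28 full-or-partial $3,000 increments; reduction = 28 × $35 = $980, leaving $705.
Total: $0 + $4,352 + $705 = $5,057.

$5,057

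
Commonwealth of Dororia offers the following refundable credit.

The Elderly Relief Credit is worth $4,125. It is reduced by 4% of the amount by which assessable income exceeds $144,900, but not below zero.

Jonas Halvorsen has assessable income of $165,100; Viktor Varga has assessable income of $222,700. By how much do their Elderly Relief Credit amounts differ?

$2,304

Jonas ($165,100): Elderly Relief Credit: 4% of the $20,200 excess over $144,900 is $808; credit = $4,125 − $808 = $3,317.
Viktor ($222,700): Elderly Relief Credit: 4% of the $77,800 excess over $144,900 is $3,112; credit = $4,125 − $3,112 = $1,013.
Difference: |$3,317 − $1,013| = $2,304.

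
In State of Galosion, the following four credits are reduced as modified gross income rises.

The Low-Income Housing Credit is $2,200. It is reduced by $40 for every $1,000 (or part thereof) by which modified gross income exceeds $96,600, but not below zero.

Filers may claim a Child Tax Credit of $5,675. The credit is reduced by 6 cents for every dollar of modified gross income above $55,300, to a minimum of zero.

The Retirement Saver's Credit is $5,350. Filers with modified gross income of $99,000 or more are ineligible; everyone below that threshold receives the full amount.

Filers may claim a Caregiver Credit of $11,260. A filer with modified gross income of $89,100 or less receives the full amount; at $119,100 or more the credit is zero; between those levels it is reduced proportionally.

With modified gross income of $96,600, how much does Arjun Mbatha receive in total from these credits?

Low-Income Housing Credit: $96,600 is at or below the $96,600 threshold, so the full $2,200 applies.
Child Tax Credit: 6% of the $41,300 excess over $55,300 is $2,478; credit = $5,675 − $2,478 = $3,197.
Retirement Saver's Credit: $96,600 is below the $99,000 cutoff, so the full $5,350 applies.
Caregiver Credit: $96,600 is $7,500 into a $30,000 phase-out range, leaving 22,500/30,000 of the credit: $11,260 × 22,500/30,000 = $8,445.
Total: $2,200 + $3,197 + $5,350 + $8,445 = $19,192.

$19,192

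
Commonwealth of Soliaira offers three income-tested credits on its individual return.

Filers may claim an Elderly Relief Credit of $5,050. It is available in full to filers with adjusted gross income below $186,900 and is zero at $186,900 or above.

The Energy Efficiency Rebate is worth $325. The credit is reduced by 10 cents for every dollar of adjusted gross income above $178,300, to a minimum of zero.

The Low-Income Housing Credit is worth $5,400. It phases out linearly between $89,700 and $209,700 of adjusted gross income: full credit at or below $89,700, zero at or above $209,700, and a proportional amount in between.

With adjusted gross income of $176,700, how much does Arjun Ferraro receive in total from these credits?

Elderly Relief Credit: $176,700 is below the $186,900 cutoff, so the full $5,050 applies.
Energy Efficiency Rebate: $176,700 is at or below the $178,300 threshold, so the full $325 applies.
Low-Income Housing Credit: $176,700 is $87,000 into a $120,000 phase-out range, leaving 33,000/120,000 of the credit: $5,400 × 33,000/120,000 = $1,485.
Total: $5,050 + $325 + $1,485 = $6,860.

$6,860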